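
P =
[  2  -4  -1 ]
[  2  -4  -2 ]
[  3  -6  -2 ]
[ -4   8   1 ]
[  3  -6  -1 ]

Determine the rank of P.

Row reduce to echelon form.
R2 ← R2 − R1: [0, 0, -1]
R3 ← R3 − (3/2)·R1: [0, 0, -1/2]
R4 ← R4 + (2)·R1: [0, 0, -1]
R5 ← R5 − (3/2)·R1: [0, 0, 1/2]
R3 ← R3 − (1/2)·R2: [0, 0, 0]
R4 ← R4 − R2: [0, 0, 0]
R5 ← R5 + (1/2)·R2: [0, 0, 0]
Echelon form has 2 nonzero rows, so rank(P) = 2.

2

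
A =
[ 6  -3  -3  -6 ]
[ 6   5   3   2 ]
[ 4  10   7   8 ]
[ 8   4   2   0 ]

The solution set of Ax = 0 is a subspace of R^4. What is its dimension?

Row reduce to echelon form.
R2 ← R2 − R1: [0, 8, 6, 8]
R3 ← R3 − (2/3)·R1: [0, 12, 9, 12]
R4 ← R4 − (4/3)·R1: [0, 8, 6, 8]
R3 ← R3 − (3/2)·R2: [0, 0, 0, 0]
R4 ← R4 − R2: [0, 0, 0, 0]
2 nonzero rows, so rank(A) = 2.
A has 4 columns; by rank–nullity, nullity = 4 − 2 = 2.

2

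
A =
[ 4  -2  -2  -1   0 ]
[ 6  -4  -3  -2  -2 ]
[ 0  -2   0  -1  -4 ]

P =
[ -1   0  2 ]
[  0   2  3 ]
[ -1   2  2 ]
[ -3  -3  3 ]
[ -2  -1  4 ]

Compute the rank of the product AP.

2

First compute AP:
[[  1,  -5,  -5],
 [  7,  -6, -20],
 [ 11,   3, -25]]
Now row reduce the product.
R2 ← R2 − (7)·R1: [0, 29, 15]
R3 ← R3 − (11)·R1: [0, 58, 30]
R3 ← R3 − (2)·R2: [0, 0, 0]
2 nonzero rows, so rank(AP) = 2.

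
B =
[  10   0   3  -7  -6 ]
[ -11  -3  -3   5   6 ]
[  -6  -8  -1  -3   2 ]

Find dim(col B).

Row reduce to echelon form.
R2 ← R2 + (11/10)·R1: [0, -3, 3/10, -27/10, -3/5]
R3 ← R3 + (3/5)·R1: [0, -8, 4/5, -36/5, -8/5]
R3 ← R3 − (8/3)·R2: [0, 0, 0, 0, 0]
Echelon form has 2 nonzero rows, so rank(B) = 2.
The column space has dimension equal to the rank: 2.

2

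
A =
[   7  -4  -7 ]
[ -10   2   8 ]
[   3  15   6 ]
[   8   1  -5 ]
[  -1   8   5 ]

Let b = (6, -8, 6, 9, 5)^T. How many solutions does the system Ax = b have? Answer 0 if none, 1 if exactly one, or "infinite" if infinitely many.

Row reduce the augmented matrix [A | b].
R2 ← R2 + (10/7)·R1: [0, -26/7, -2, 4/7]
R3 ← R3 − (3/7)·R1: [0, 117/7, 9, 24/7]
R4 ← R4 − (8/7)·R1: [0, 39/7, 3, 15/7]
R5 ← R5 + (1/7)·R1: [0, 52/7, 4, 41/7]
R3 ← R3 + (9/2)·R2: [0, 0, 0, 6]
R4 ← R4 + (3/2)·R2: [0, 0, 0, 3]
R5 ← R5 + (2)·R2: [0, 0, 0, 7]
R4 ← R4 − (1/2)·R3: [0, 0, 0, 0]
R5 ← R5 − (7/6)·R3: [0, 0, 0, 0]
The echelon form has 3 nonzero rows; the last pivot sits in the augmented column, so rank(A) = 2 but rank([A|b]) = 3.
Since the ranks differ, the system is inconsistent.
It has no solutions.

0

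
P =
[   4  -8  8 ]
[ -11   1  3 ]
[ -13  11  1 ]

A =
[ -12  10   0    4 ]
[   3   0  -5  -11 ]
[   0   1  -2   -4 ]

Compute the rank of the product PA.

2

First compute PA:
[[-72,  48,  24,  72],
 [135, -107, -11, -67],
 [189, -129, -57, -177]]
Now row reduce the product.
R2 ← R2 + (15/8)·R1: [0, -17, 34, 68]
R3 ← R3 + (21/8)·R1: [0, -3, 6, 12]
R3 ← R3 − (3/17)·R2: [0, 0, 0, 0]
2 nonzero rows, so rank(PA) = 2.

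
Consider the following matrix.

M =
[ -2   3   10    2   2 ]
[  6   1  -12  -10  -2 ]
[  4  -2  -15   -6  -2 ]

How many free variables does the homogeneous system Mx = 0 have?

2

Row reduce to echelon form.
R2 ← R2 + (3)·R1: [0, 10, 18, -4, 4]
R3 ← R3 + (2)·R1: [0, 4, 5, -2, 2]
R3 ← R3 − (2/5)·R2: [0, 0, -11/5, -2/5, 2/5]
3 nonzero rows, so rank(M) = 3.
M has 5 columns; by rank–nullity, nullity = 5 − 3 = 2.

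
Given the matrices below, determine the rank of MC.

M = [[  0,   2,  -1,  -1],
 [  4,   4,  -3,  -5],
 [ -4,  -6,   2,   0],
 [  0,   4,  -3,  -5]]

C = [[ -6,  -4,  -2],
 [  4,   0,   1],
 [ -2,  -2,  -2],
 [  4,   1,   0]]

3

First compute MC:
[[  6,   1,   4],
 [-22, -15,   2],
 [ -4,  12,  -2],
 [  2,   1,  10]]
Now row reduce the product.
R2 ← R2 + (11/3)·R1: [0, -34/3, 50/3]
R3 ← R3 + (2/3)·R1: [0, 38/3, 2/3]
R4 ← R4 − (1/3)·R1: [0, 2/3, 26/3]
R3 ← R3 + (19/17)·R2: [0, 0, 328/17]
R4 ← R4 + (1/17)·R2: [0, 0, 164/17]
R4 ← R4 − (1/2)·R3: [0, 0, 0]
3 nonzero rows, so rank(MC) = 3.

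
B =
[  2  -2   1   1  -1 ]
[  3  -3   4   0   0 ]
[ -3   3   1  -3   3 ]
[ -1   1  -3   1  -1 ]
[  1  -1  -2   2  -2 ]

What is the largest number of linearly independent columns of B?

Row reduce to echelon form.
R2 ← R2 − (3/2)·R1: [0, 0, 5/2, -3/2, 3/2]
R3 ← R3 + (3/2)·R1: [0, 0, 5/2, -3/2, 3/2]
R4 ← R4 + (1/2)·R1: [0, 0, -5/2, 3/2, -3/2]
R5 ← R5 − (1/2)·R1: [0, 0, -5/2, 3/2, -3/2]
R3 ← R3 − R2: [0, 0, 0, 0, 0]
R4 ← R4 + R2: [0, 0, 0, 0, 0]
R5 ← R5 + R2: [0, 0, 0, 0, 0]
Echelon form has 2 nonzero rows, so rank(B) = 2.
The rank gives the maximum number of linearly independent columns: 2.

2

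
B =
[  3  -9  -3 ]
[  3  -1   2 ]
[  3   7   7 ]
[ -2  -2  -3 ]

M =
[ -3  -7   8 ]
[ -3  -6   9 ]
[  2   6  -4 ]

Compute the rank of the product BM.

First compute BM:
[[ 12,  15, -45],
 [ -2,  -3,   7],
 [-16, -21,  59],
 [  6,   8, -22]]
Now row reduce the product.
R2 ← R2 + (1/6)·R1: [0, -1/2, -1/2]
R3 ← R3 + (4/3)·R1: [0, -1, -1]
R4 ← R4 − (1/2)·R1: [0, 1/2, 1/2]
R3 ← R3 − (2)·R2: [0, 0, 0]
R4 ← R4 + R2: [0, 0, 0]
2 nonzero rows, so rank(BM) = 2.

2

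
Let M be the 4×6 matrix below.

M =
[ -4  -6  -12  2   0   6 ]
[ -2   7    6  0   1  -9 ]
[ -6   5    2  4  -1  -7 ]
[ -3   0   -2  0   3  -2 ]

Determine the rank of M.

Row reduce to echelon form.
R2 ← R2 − (1/2)·R1: [0, 10, 12, -1, 1, -12]
R3 ← R3 − (3/2)·R1: [0, 14, 20, 1, -1, -16]
R4 ← R4 − (3/4)·R1: [0, 9/2, 7, -3/2, 3, -13/2]
R3 ← R3 − (7/5)·R2: [0, 0, 16/5, 12/5, -12/5, 4/5]
R4 ← R4 − (9/20)·R2: [0, 0, 8/5, -21/20, 51/20, -11/10]
R4 ← R4 − (1/2)·R3: [0, 0, 0, -9/4, 15/4, -3/2]
Echelon form has 4 nonzero rows, so rank(M) = 4.

4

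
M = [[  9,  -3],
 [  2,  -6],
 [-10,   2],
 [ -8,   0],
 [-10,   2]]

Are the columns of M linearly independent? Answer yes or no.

Row reduce M to echelon form.
R2 ← R2 − (2/9)·R1: [0, -16/3]
R3 ← R3 + (10/9)·R1: [0, -4/3]
R4 ← R4 + (8/9)·R1: [0, -8/3]
R5 ← R5 + (10/9)·R1: [0, -4/3]
R3 ← R3 − (1/4)·R2: [0, 0]
R4 ← R4 − (1/2)·R2: [0, 0]
R5 ← R5 − (1/4)·R2: [0, 0]
2 pivots among 2 columns.
Every column is a pivot column, so the columns are linearly independent.

yes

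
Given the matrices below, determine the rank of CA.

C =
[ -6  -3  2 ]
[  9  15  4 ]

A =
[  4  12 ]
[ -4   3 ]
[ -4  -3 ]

2

First compute CA:
[[-20, -87],
 [-40, 141]]
Now row reduce the product.
R2 ← R2 − (2)·R1: [0, 315]
2 nonzero rows, so rank(CA) = 2.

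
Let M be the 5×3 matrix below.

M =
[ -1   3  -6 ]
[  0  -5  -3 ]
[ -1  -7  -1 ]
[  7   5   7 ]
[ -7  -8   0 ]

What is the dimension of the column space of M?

3

Row reduce to echelon form.
R3 ← R3 − R1: [0, -10, 5]
R4 ← R4 + (7)·R1: [0, 26, -35]
R5 ← R5 − (7)·R1: [0, -29, 42]
R3 ← R3 − (2)·R2: [0, 0, 11]
R4 ← R4 + (26/5)·R2: [0, 0, -253/5]
R5 ← R5 − (29/5)·R2: [0, 0, 297/5]
R4 ← R4 + (23/5)·R3: [0, 0, 0]
R5 ← R5 − (27/5)·R3: [0, 0, 0]
Echelon form has 3 nonzero rows, so rank(M) = 3.
The column space has dimension equal to the rank: 3.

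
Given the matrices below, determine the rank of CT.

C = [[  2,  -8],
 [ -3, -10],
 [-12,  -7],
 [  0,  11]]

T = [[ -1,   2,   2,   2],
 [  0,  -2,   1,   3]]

2

First compute CT:
[[ -2,  20,  -4, -20],
 [  3,  14, -16, -36],
 [ 12, -10, -31, -45],
 [  0, -22,  11,  33]]
Now row reduce the product.
R2 ← R2 + (3/2)·R1: [0, 44, -22, -66]
R3 ← R3 + (6)·R1: [0, 110, -55, -165]
R3 ← R3 − (5/2)·R2: [0, 0, 0, 0]
R4 ← R4 + (1/2)·R2: [0, 0, 0, 0]
2 nonzero rows, so rank(CT) = 2.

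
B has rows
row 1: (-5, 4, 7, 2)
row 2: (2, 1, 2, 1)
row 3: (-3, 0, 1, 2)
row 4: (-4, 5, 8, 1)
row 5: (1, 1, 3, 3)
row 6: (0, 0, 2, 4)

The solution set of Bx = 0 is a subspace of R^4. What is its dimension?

1

Row reduce to echelon form.
R2 ← R2 + (2/5)·R1: [0, 13/5, 24/5, 9/5]
R3 ← R3 − (3/5)·R1: [0, -12/5, -16/5, 4/5]
R4 ← R4 − (4/5)·R1: [0, 9/5, 12/5, -3/5]
R5 ← R5 + (1/5)·R1: [0, 9/5, 22/5, 17/5]
R3 ← R3 + (12/13)·R2: [0, 0, 16/13, 32/13]
R4 ← R4 − (9/13)·R2: [0, 0, -12/13, -24/13]
R5 ← R5 − (9/13)·R2: [0, 0, 14/13, 28/13]
R4 ← R4 + (3/4)·R3: [0, 0, 0, 0]
R5 ← R5 − (7/8)·R3: [0, 0, 0, 0]
R6 ← R6 − (13/8)·R3: [0, 0, 0, 0]
3 nonzero rows, so rank(B) = 3.
B has 4 columns; by rank–nullity, nullity = 4 − 3 = 1.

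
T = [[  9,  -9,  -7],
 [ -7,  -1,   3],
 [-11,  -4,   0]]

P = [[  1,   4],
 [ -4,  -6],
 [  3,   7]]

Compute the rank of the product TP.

First compute TP:
[[ 24,  41],
 [  6,  -1],
 [  5, -20]]
Now row reduce the product.
R2 ← R2 − (1/4)·R1: [0, -45/4]
R3 ← R3 − (5/24)·R1: [0, -685/24]
R3 ← R3 − (137/54)·R2: [0, 0]
2 nonzero rows, so rank(TP) = 2.

2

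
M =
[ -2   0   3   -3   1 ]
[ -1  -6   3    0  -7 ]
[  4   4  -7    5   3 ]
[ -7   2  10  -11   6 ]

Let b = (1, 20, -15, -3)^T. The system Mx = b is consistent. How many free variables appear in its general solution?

3

Row reduce the augmented matrix [M | b].
R2 ← R2 − (1/2)·R1: [0, -6, 3/2, 3/2, -15/2, 39/2]
R3 ← R3 + (2)·R1: [0, 4, -1, -1, 5, -13]
R4 ← R4 − (7/2)·R1: [0, 2, -1/2, -1/2, 5/2, -13/2]
R3 ← R3 + (2/3)·R2: [0, 0, 0, 0, 0, 0]
R4 ← R4 + (1/3)·R2: [0, 0, 0, 0, 0, 0]
The echelon form has 2 nonzero rows, and every pivot lies in the first 5 columns, so rank(M) = rank([M|b]) = 2.
The system is consistent.
Free variables = (unknowns) − (rank) = 5 − 2 = 3.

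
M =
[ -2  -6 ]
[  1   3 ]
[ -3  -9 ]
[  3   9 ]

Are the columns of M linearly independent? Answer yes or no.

Row reduce M to echelon form.
R2 ← R2 + (1/2)·R1: [0, 0]
R3 ← R3 − (3/2)·R1: [0, 0]
R4 ← R4 + (3/2)·R1: [0, 0]
1 pivot among 2 columns.
Only 1 < 2 pivot columns, so the columns are linearly dependent.

no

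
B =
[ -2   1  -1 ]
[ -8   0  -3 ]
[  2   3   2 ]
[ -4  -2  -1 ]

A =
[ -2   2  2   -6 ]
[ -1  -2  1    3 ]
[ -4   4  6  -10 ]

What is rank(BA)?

First compute BA:
[[  7, -10,  -9,  25],
 [ 28, -28, -34,  78],
 [-15,   6,  19, -23],
 [ 14,  -8, -16,  28]]
Now row reduce the product.
R2 ← R2 − (4)·R1: [0, 12, 2, -22]
R3 ← R3 + (15/7)·R1: [0, -108/7, -2/7, 214/7]
R4 ← R4 − (2)·R1: [0, 12, 2, -22]
R3 ← R3 + (9/7)·R2: [0, 0, 16/7, 16/7]
R4 ← R4 − R2: [0, 0, 0, 0]
3 nonzero rows, so rank(BA) = 3.

3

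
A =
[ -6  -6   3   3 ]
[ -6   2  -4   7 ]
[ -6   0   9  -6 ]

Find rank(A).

3

Row reduce to echelon form.
R2 ← R2 − R1: [0, 8, -7, 4]
R3 ← R3 − R1: [0, 6, 6, -9]
R3 ← R3 − (3/4)·R2: [0, 0, 45/4, -12]
Echelon form has 3 nonzero rows, so rank(A) = 3.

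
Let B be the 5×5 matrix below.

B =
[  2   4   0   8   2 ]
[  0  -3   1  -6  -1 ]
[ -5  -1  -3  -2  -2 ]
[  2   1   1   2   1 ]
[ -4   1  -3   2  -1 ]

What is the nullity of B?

3

Row reduce to echelon form.
R3 ← R3 + (5/2)·R1: [0, 9, -3, 18, 3]
R4 ← R4 − R1: [0, -3, 1, -6, -1]
R5 ← R5 + (2)·R1: [0, 9, -3, 18, 3]
R3 ← R3 + (3)·R2: [0, 0, 0, 0, 0]
R4 ← R4 − R2: [0, 0, 0, 0, 0]
R5 ← R5 + (3)·R2: [0, 0, 0, 0, 0]
2 nonzero rows, so rank(B) = 2.
B has 5 columns; by rank–nullity, nullity = 5 − 2 = 3.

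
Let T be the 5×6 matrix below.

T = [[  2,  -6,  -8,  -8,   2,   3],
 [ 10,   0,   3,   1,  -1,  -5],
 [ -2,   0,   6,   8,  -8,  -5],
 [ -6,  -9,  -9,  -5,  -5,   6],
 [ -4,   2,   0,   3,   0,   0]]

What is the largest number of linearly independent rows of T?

5

Row reduce to echelon form.
R2 ← R2 − (5)·R1: [0, 30, 43, 41, -11, -20]
R3 ← R3 + R1: [0, -6, -2, 0, -6, -2]
R4 ← R4 + (3)·R1: [0, -27, -33, -29, 1, 15]
R5 ← R5 + (2)·R1: [0, -10, -16, -13, 4, 6]
R3 ← R3 + (1/5)·R2: [0, 0, 33/5, 41/5, -41/5, -6]
R4 ← R4 + (9/10)·R2: [0, 0, 57/10, 79/10, -89/10, -3]
R5 ← R5 + (1/3)·R2: [0, 0, -5/3, 2/3, 1/3, -2/3]
R4 ← R4 − (19/22)·R3: [0, 0, 0, 9/11, -20/11, 24/11]
R5 ← R5 + (25/99)·R3: [0, 0, 0, 271/99, -172/99, -24/11]
R5 ← R5 − (271/81)·R4: [0, 0, 0, 0, 352/81, -256/27]
Echelon form has 5 nonzero rows, so rank(T) = 5.
The rank gives the maximum number of linearly independent rows: 5.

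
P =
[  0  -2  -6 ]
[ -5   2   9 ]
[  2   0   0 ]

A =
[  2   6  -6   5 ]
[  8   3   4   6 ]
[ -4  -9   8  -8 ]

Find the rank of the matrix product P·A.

2

First compute PA:
[[  8,  48, -56,  36],
 [-30, -105, 110, -85],
 [  4,  12, -12,  10]]
Now row reduce the product.
R2 ← R2 + (15/4)·R1: [0, 75, -100, 50]
R3 ← R3 − (1/2)·R1: [0, -12, 16, -8]
R3 ← R3 + (4/25)·R2: [0, 0, 0, 0]
2 nonzero rows, so rank(PA) = 2.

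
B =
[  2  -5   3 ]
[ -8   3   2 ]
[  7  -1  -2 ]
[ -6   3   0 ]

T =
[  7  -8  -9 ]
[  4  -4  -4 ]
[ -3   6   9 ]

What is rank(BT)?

2

First compute BT:
[[-15,  22,  29],
 [-50,  64,  78],
 [ 51, -64, -77],
 [-30,  36,  42]]
Now row reduce the product.
R2 ← R2 − (10/3)·R1: [0, -28/3, -56/3]
R3 ← R3 + (17/5)·R1: [0, 54/5, 108/5]
R4 ← R4 − (2)·R1: [0, -8, -16]
R3 ← R3 + (81/70)·R2: [0, 0, 0]
R4 ← R4 − (6/7)·R2: [0, 0, 0]
2 nonzero rows, so rank(BT) = 2.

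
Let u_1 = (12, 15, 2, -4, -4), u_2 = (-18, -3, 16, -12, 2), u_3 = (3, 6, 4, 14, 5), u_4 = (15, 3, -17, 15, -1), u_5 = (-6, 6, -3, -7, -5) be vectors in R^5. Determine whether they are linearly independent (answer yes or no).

yes

Form the matrix with these vectors as rows and row reduce.
R2 ← R2 + (3/2)·R1: [0, 39/2, 19, -18, -4]
R3 ← R3 − (1/4)·R1: [0, 9/4, 7/2, 15, 6]
R4 ← R4 − (5/4)·R1: [0, -63/4, -39/2, 20, 4]
R5 ← R5 + (1/2)·R1: [0, 27/2, -2, -9, -7]
R3 ← R3 − (3/26)·R2: [0, 0, 17/13, 222/13, 84/13]
R4 ← R4 + (21/26)·R2: [0, 0, -54/13, 71/13, 10/13]
R5 ← R5 − (9/13)·R2: [0, 0, -197/13, 45/13, -55/13]
R4 ← R4 + (54/17)·R3: [0, 0, 0, 1015/17, 362/17]
R5 ← R5 + (197/17)·R3: [0, 0, 0, 3423/17, 1201/17]
R5 ← R5 − (489/145)·R4: [0, 0, 0, 0, -169/145]
5 nonzero rows, so the 5 vectors span a space of dimension 5.
Since 5 = 5, the vectors are linearly independent.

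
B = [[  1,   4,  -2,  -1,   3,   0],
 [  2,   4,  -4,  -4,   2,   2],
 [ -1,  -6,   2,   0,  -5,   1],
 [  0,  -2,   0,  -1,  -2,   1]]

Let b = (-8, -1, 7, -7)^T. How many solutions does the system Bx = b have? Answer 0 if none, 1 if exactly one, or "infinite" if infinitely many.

0

Row reduce the augmented matrix [B | b].
R2 ← R2 − (2)·R1: [0, -4, 0, -2, -4, 2, 15]
R3 ← R3 + R1: [0, -2, 0, -1, -2, 1, -1]
R3 ← R3 − (1/2)·R2: [0, 0, 0, 0, 0, 0, -17/2]
R4 ← R4 − (1/2)·R2: [0, 0, 0, 0, 0, 0, -29/2]
R4 ← R4 − (29/17)·R3: [0, 0, 0, 0, 0, 0, 0]
The echelon form has 3 nonzero rows; the last pivot sits in the augmented column, so rank(B) = 2 but rank([B|b]) = 3.
Since the ranks differ, the system is inconsistent.
It has no solutions.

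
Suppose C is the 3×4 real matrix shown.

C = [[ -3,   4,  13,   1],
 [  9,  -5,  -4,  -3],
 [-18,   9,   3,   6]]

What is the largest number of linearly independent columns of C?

Row reduce to echelon form.
R2 ← R2 + (3)·R1: [0, 7, 35, 0]
R3 ← R3 − (6)·R1: [0, -15, -75, 0]
R3 ← R3 + (15/7)·R2: [0, 0, 0, 0]
Echelon form has 2 nonzero rows, so rank(C) = 2.
The rank gives the maximum number of linearly independent columns: 2.

2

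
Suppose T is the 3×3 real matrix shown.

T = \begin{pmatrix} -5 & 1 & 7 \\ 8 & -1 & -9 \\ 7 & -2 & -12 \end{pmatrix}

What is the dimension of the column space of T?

Row reduce to echelon form.
R2 ← R2 + (8/5)·R1: [0, 3/5, 11/5]
R3 ← R3 + (7/5)·R1: [0, -3/5, -11/5]
R3 ← R3 + R2: [0, 0, 0]
Echelon form has 2 nonzero rows, so rank(T) = 2.
The column space has dimension equal to the rank: 2.

2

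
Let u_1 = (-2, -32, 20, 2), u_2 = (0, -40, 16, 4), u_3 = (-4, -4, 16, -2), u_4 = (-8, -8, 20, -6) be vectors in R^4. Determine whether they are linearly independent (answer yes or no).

no

Form the matrix with these vectors as rows and row reduce.
R3 ← R3 − (2)·R1: [0, 60, -24, -6]
R4 ← R4 − (4)·R1: [0, 120, -60, -14]
R3 ← R3 + (3/2)·R2: [0, 0, 0, 0]
R4 ← R4 + (3)·R2: [0, 0, -12, -2]
Swap R3 ↔ R4
3 nonzero rows, so the 4 vectors span a space of dimension 3.
Since 3 < 4, the vectors are linearly dependent.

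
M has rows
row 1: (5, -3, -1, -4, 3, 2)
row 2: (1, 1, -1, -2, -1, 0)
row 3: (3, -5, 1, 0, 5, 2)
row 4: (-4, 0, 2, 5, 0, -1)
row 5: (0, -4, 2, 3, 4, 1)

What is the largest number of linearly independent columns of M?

2

Row reduce to echelon form.
R2 ← R2 − (1/5)·R1: [0, 8/5, -4/5, -6/5, -8/5, -2/5]
R3 ← R3 − (3/5)·R1: [0, -16/5, 8/5, 12/5, 16/5, 4/5]
R4 ← R4 + (4/5)·R1: [0, -12/5, 6/5, 9/5, 12/5, 3/5]
R3 ← R3 + (2)·R2: [0, 0, 0, 0, 0, 0]
R4 ← R4 + (3/2)·R2: [0, 0, 0, 0, 0, 0]
R5 ← R5 + (5/2)·R2: [0, 0, 0, 0, 0, 0]
Echelon form has 2 nonzero rows, so rank(M) = 2.
The rank gives the maximum number of linearly independent columns: 2.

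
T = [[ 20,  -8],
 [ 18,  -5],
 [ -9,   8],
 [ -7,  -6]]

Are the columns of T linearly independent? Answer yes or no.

Row reduce T to echelon form.
R2 ← R2 − (9/10)·R1: [0, 11/5]
R3 ← R3 + (9/20)·R1: [0, 22/5]
R4 ← R4 + (7/20)·R1: [0, -44/5]
R3 ← R3 − (2)·R2: [0, 0]
R4 ← R4 + (4)·R2: [0, 0]
2 pivots among 2 columns.
Every column is a pivot column, so the columns are linearly independent.

yes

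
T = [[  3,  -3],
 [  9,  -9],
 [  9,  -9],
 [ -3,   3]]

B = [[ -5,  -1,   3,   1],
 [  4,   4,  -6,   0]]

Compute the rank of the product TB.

1

First compute TB:
[[-27, -15,  27,   3],
 [-81, -45,  81,   9],
 [-81, -45,  81,   9],
 [ 27,  15, -27,  -3]]
Now row reduce the product.
R2 ← R2 − (3)·R1: [0, 0, 0, 0]
R3 ← R3 − (3)·R1: [0, 0, 0, 0]
R4 ← R4 + R1: [0, 0, 0, 0]
1 nonzero row, so rank(TB) = 1.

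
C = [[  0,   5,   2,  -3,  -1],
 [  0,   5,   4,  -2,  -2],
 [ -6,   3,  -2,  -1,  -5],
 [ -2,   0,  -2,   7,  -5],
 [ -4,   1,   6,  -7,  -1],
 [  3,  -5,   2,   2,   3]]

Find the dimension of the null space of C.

1

Row reduce to echelon form.
Swap R1 ↔ R3
R4 ← R4 − (1/3)·R1: [0, -1, -4/3, 22/3, -10/3]
R5 ← R5 − (2/3)·R1: [0, -1, 22/3, -19/3, 7/3]
R6 ← R6 + (1/2)·R1: [0, -7/2, 1, 3/2, 1/2]
R3 ← R3 − R2: [0, 0, -2, -1, 1]
R4 ← R4 + (1/5)·R2: [0, 0, -8/15, 104/15, -56/15]
R5 ← R5 + (1/5)·R2: [0, 0, 122/15, -101/15, 29/15]
R6 ← R6 + (7/10)·R2: [0, 0, 19/5, 1/10, -9/10]
R4 ← R4 − (4/15)·R3: [0, 0, 0, 36/5, -4]
R5 ← R5 + (61/15)·R3: [0, 0, 0, -54/5, 6]
R6 ← R6 + (19/10)·R3: [0, 0, 0, -9/5, 1]
R5 ← R5 + (3/2)·R4: [0, 0, 0, 0, 0]
R6 ← R6 + (1/4)·R4: [0, 0, 0, 0, 0]
4 nonzero rows, so rank(C) = 4.
C has 5 columns; by rank–nullity, nullity = 5 − 4 = 1.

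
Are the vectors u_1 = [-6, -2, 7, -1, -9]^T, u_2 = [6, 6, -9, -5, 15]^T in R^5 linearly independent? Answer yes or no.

Form the matrix with these vectors as rows and row reduce.
R2 ← R2 + R1: [0, 4, -2, -6, 6]
2 nonzero rows, so the 2 vectors span a space of dimension 2.
Since 2 = 2, the vectors are linearly independent.

yes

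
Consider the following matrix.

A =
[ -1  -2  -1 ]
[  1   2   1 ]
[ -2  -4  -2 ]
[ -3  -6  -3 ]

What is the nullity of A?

Row reduce to echelon form.
R2 ← R2 + R1: [0, 0, 0]
R3 ← R3 − (2)·R1: [0, 0, 0]
R4 ← R4 − (3)·R1: [0, 0, 0]
1 nonzero row, so rank(A) = 1.
A has 3 columns; by rank–nullity, nullity = 3 − 1 = 2.

2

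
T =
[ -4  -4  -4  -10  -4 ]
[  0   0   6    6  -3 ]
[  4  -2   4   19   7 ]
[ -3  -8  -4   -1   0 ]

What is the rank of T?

Row reduce to echelon form.
R3 ← R3 + R1: [0, -6, 0, 9, 3]
R4 ← R4 − (3/4)·R1: [0, -5, -1, 13/2, 3]
Swap R2 ↔ R3
R4 ← R4 − (5/6)·R2: [0, 0, -1, -1, 1/2]
R4 ← R4 + (1/6)·R3: [0, 0, 0, 0, 0]
Echelon form has 3 nonzero rows, so rank(T) = 3.

3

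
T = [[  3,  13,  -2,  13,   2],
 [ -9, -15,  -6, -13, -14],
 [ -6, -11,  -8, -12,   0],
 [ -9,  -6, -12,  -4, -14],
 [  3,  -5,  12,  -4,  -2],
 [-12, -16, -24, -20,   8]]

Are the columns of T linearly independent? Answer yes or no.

no

Row reduce T to echelon form.
R2 ← R2 + (3)·R1: [0, 24, -12, 26, -8]
R3 ← R3 + (2)·R1: [0, 15, -12, 14, 4]
R4 ← R4 + (3)·R1: [0, 33, -18, 35, -8]
R5 ← R5 − R1: [0, -18, 14, -17, -4]
R6 ← R6 + (4)·R1: [0, 36, -32, 32, 16]
R3 ← R3 − (5/8)·R2: [0, 0, -9/2, -9/4, 9]
R4 ← R4 − (11/8)·R2: [0, 0, -3/2, -3/4, 3]
R5 ← R5 + (3/4)·R2: [0, 0, 5, 5/2, -10]
R6 ← R6 − (3/2)·R2: [0, 0, -14, -7, 28]
R4 ← R4 − (1/3)·R3: [0, 0, 0, 0, 0]
R5 ← R5 + (10/9)·R3: [0, 0, 0, 0, 0]
R6 ← R6 − (28/9)·R3: [0, 0, 0, 0, 0]
3 pivots among 5 columns.
Only 3 < 5 pivot columns, so the columns are linearly dependent.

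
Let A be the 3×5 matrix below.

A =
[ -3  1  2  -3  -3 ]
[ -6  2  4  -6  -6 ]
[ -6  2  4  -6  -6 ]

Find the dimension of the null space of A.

Row reduce to echelon form.
R2 ← R2 − (2)·R1: [0, 0, 0, 0, 0]
R3 ← R3 − (2)·R1: [0, 0, 0, 0, 0]
1 nonzero row, so rank(A) = 1.
A has 5 columns; by rank–nullity, nullity = 5 − 1 = 4.

4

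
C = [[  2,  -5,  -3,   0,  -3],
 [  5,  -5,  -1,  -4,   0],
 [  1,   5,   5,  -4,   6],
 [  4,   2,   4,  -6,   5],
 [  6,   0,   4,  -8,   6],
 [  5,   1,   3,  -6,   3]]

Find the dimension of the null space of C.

2

Row reduce to echelon form.
R2 ← R2 − (5/2)·R1: [0, 15/2, 13/2, -4, 15/2]
R3 ← R3 − (1/2)·R1: [0, 15/2, 13/2, -4, 15/2]
R4 ← R4 − (2)·R1: [0, 12, 10, -6, 11]
R5 ← R5 − (3)·R1: [0, 15, 13, -8, 15]
R6 ← R6 − (5/2)·R1: [0, 27/2, 21/2, -6, 21/2]
R3 ← R3 − R2: [0, 0, 0, 0, 0]
R4 ← R4 − (8/5)·R2: [0, 0, -2/5, 2/5, -1]
R5 ← R5 − (2)·R2: [0, 0, 0, 0, 0]
R6 ← R6 − (9/5)·R2: [0, 0, -6/5, 6/5, -3]
Swap R3 ↔ R4
R6 ← R6 − (3)·R3: [0, 0, 0, 0, 0]
3 nonzero rows, so rank(C) = 3.
C has 5 columns; by rank–nullity, nullity = 5 − 3 = 2.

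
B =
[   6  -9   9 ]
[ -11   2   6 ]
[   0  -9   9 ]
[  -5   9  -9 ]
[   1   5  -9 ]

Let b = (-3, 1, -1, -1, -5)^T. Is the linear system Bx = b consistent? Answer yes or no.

Row reduce the augmented matrix [B | b].
R2 ← R2 + (11/6)·R1: [0, -29/2, 45/2, -9/2]
R4 ← R4 + (5/6)·R1: [0, 3/2, -3/2, -7/2]
R5 ← R5 − (1/6)·R1: [0, 13/2, -21/2, -9/2]
R3 ← R3 − (18/29)·R2: [0, 0, -144/29, 52/29]
R4 ← R4 + (3/29)·R2: [0, 0, 24/29, -115/29]
R5 ← R5 + (13/29)·R2: [0, 0, -12/29, -189/29]
R4 ← R4 + (1/6)·R3: [0, 0, 0, -11/3]
R5 ← R5 − (1/12)·R3: [0, 0, 0, -20/3]
R5 ← R5 − (20/11)·R4: [0, 0, 0, 0]
The echelon form has 4 nonzero rows; the last pivot sits in the augmented column, so rank(B) = 3 but rank([B|b]) = 4.
Since the ranks differ, the system is inconsistent.

no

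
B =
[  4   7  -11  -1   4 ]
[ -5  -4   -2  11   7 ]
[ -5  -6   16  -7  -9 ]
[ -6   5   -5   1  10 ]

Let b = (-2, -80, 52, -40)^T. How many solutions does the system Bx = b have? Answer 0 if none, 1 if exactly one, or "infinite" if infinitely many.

Row reduce the augmented matrix [B | b].
R2 ← R2 + (5/4)·R1: [0, 19/4, -63/4, 39/4, 12, -165/2]
R3 ← R3 + (5/4)·R1: [0, 11/4, 9/4, -33/4, -4, 99/2]
R4 ← R4 + (3/2)·R1: [0, 31/2, -43/2, -1/2, 16, -43]
R3 ← R3 − (11/19)·R2: [0, 0, 216/19, -264/19, -208/19, 1848/19]
R4 ← R4 − (62/19)·R2: [0, 0, 568/19, -614/19, -440/19, 4298/19]
R4 ← R4 − (71/27)·R3: [0, 0, 0, 38/9, 152/27, -266/9]
The echelon form has 4 nonzero rows, and every pivot lies in the first 5 columns, so rank(B) = rank([B|b]) = 4.
The system is consistent.
rank = 4 < 5 unknowns, so there are infinitely many solutions.

infinite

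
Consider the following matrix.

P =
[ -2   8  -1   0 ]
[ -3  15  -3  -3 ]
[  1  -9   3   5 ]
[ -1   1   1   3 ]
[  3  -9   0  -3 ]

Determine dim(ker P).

2

Row reduce to echelon form.
R2 ← R2 − (3/2)·R1: [0, 3, -3/2, -3]
R3 ← R3 + (1/2)·R1: [0, -5, 5/2, 5]
R4 ← R4 − (1/2)·R1: [0, -3, 3/2, 3]
R5 ← R5 + (3/2)·R1: [0, 3, -3/2, -3]
R3 ← R3 + (5/3)·R2: [0, 0, 0, 0]
R4 ← R4 + R2: [0, 0, 0, 0]
R5 ← R5 − R2: [0, 0, 0, 0]
2 nonzero rows, so rank(P) = 2.
P has 4 columns; by rank–nullity, nullity = 4 − 2 = 2.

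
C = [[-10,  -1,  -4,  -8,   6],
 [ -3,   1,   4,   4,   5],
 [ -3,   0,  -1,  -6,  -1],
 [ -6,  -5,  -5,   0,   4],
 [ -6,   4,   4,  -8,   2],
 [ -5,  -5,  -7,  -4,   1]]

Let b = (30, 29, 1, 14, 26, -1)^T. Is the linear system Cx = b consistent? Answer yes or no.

Row reduce the augmented matrix [C | b].
R2 ← R2 − (3/10)·R1: [0, 13/10, 26/5, 32/5, 16/5, 20]
R3 ← R3 − (3/10)·R1: [0, 3/10, 1/5, -18/5, -14/5, -8]
R4 ← R4 − (3/5)·R1: [0, -22/5, -13/5, 24/5, 2/5, -4]
R5 ← R5 − (3/5)·R1: [0, 23/5, 32/5, -16/5, -8/5, 8]
R6 ← R6 − (1/2)·R1: [0, -9/2, -5, 0, -2, -16]
R3 ← R3 − (3/13)·R2: [0, 0, -1, -66/13, -46/13, -164/13]
R4 ← R4 + (44/13)·R2: [0, 0, 15, 344/13, 146/13, 828/13]
R5 ← R5 − (46/13)·R2: [0, 0, -12, -336/13, -168/13, -816/13]
R6 ← R6 + (45/13)·R2: [0, 0, 13, 288/13, 118/13, 692/13]
R4 ← R4 + (15)·R3: [0, 0, 0, -646/13, -544/13, -1632/13]
R5 ← R5 − (12)·R3: [0, 0, 0, 456/13, 384/13, 1152/13]
R6 ← R6 + (13)·R3: [0, 0, 0, -570/13, -480/13, -1440/13]
R5 ← R5 + (12/17)·R4: [0, 0, 0, 0, 0, 0]
R6 ← R6 − (15/17)·R4: [0, 0, 0, 0, 0, 0]
The echelon form has 4 nonzero rows, and every pivot lies in the first 5 columns, so rank(C) = rank([C|b]) = 4.
The system is consistent.

yes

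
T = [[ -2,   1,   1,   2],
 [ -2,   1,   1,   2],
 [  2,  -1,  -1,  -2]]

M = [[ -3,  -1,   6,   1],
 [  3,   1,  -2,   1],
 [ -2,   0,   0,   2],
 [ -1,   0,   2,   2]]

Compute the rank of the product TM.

First compute TM:
[[  5,   3, -10,   5],
 [  5,   3, -10,   5],
 [ -5,  -3,  10,  -5]]
Now row reduce the product.
R2 ← R2 − R1: [0, 0, 0, 0]
R3 ← R3 + R1: [0, 0, 0, 0]
1 nonzero row, so rank(TM) = 1.

1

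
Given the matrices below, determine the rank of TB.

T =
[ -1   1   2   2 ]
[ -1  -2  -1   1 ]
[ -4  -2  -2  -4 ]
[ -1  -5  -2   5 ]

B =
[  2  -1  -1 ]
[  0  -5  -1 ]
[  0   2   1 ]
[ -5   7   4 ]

3

First compute TB:
[[-12,  14,  10],
 [ -7,  16,   6],
 [ 12, -18, -12],
 [-27,  57,  24]]
Now row reduce the product.
R2 ← R2 − (7/12)·R1: [0, 47/6, 1/6]
R3 ← R3 + R1: [0, -4, -2]
R4 ← R4 − (9/4)·R1: [0, 51/2, 3/2]
R3 ← R3 + (24/47)·R2: [0, 0, -90/47]
R4 ← R4 − (153/47)·R2: [0, 0, 45/47]
R4 ← R4 + (1/2)·R3: [0, 0, 0]
3 nonzero rows, so rank(TB) = 3.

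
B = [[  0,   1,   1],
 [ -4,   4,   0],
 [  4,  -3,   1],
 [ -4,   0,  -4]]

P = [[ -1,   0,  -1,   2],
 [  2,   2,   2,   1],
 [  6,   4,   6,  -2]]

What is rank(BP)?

2

First compute BP:
[[  8,   6,   8,  -1],
 [ 12,   8,  12,  -4],
 [ -4,  -2,  -4,   3],
 [-20, -16, -20,   0]]
Now row reduce the product.
R2 ← R2 − (3/2)·R1: [0, -1, 0, -5/2]
R3 ← R3 + (1/2)·R1: [0, 1, 0, 5/2]
R4 ← R4 + (5/2)·R1: [0, -1, 0, -5/2]
R3 ← R3 + R2: [0, 0, 0, 0]
R4 ← R4 − R2: [0, 0, 0, 0]
2 nonzero rows, so rank(BP) = 2.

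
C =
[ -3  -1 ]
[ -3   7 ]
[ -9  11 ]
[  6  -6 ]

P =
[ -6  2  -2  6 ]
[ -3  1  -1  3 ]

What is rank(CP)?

First compute CP:
[[ 21,  -7,   7, -21],
 [ -3,   1,  -1,   3],
 [ 21,  -7,   7, -21],
 [-18,   6,  -6,  18]]
Now row reduce the product.
R2 ← R2 + (1/7)·R1: [0, 0, 0, 0]
R3 ← R3 − R1: [0, 0, 0, 0]
R4 ← R4 + (6/7)·R1: [0, 0, 0, 0]
1 nonzero row, so rank(CP) = 1.

1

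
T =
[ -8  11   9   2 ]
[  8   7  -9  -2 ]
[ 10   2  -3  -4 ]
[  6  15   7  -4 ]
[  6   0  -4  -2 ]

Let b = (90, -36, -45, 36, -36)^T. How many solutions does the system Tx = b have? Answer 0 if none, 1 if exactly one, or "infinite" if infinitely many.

infinite

Row reduce the augmented matrix [T | b].
R2 ← R2 + R1: [0, 18, 0, 0, 54]
R3 ← R3 + (5/4)·R1: [0, 63/4, 33/4, -3/2, 135/2]
R4 ← R4 + (3/4)·R1: [0, 93/4, 55/4, -5/2, 207/2]
R5 ← R5 + (3/4)·R1: [0, 33/4, 11/4, -1/2, 63/2]
R3 ← R3 − (7/8)·R2: [0, 0, 33/4, -3/2, 81/4]
R4 ← R4 − (31/24)·R2: [0, 0, 55/4, -5/2, 135/4]
R5 ← R5 − (11/24)·R2: [0, 0, 11/4, -1/2, 27/4]
R4 ← R4 − (5/3)·R3: [0, 0, 0, 0, 0]
R5 ← R5 − (1/3)·R3: [0, 0, 0, 0, 0]
The echelon form has 3 nonzero rows, and every pivot lies in the first 4 columns, so rank(T) = rank([T|b]) = 3.
The system is consistent.
rank = 3 < 4 unknowns, so there are infinitely many solutions.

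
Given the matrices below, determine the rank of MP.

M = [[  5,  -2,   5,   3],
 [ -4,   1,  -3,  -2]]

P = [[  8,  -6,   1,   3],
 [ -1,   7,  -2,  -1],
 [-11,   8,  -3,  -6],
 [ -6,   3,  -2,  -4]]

First compute MP:
[[-31,   5, -12, -25],
 [ 12,   1,   7,  13]]
Now row reduce the product.
R2 ← R2 + (12/31)·R1: [0, 91/31, 73/31, 103/31]
2 nonzero rows, so rank(MP) = 2.

2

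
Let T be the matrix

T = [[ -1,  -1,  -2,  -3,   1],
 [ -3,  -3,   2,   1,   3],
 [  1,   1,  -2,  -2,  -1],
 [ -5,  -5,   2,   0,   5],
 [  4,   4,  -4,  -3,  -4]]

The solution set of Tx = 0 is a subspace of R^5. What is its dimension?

3

Row reduce to echelon form.
R2 ← R2 − (3)·R1: [0, 0, 8, 10, 0]
R3 ← R3 + R1: [0, 0, -4, -5, 0]
R4 ← R4 − (5)·R1: [0, 0, 12, 15, 0]
R5 ← R5 + (4)·R1: [0, 0, -12, -15, 0]
R3 ← R3 + (1/2)·R2: [0, 0, 0, 0, 0]
R4 ← R4 − (3/2)·R2: [0, 0, 0, 0, 0]
R5 ← R5 + (3/2)·R2: [0, 0, 0, 0, 0]
2 nonzero rows, so rank(T) = 2.
T has 5 columns; by rank–nullity, nullity = 5 − 2 = 3.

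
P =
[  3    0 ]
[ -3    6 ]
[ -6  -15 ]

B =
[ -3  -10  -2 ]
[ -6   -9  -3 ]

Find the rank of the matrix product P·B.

First compute PB:
[[ -9, -30,  -6],
 [-27, -24, -12],
 [108, 195,  57]]
Now row reduce the product.
R2 ← R2 − (3)·R1: [0, 66, 6]
R3 ← R3 + (12)·R1: [0, -165, -15]
R3 ← R3 + (5/2)·R2: [0, 0, 0]
2 nonzero rows, so rank(PB) = 2.

2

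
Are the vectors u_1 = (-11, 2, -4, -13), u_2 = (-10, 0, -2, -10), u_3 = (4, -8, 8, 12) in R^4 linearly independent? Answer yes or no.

no

Form the matrix with these vectors as rows and row reduce.
R2 ← R2 − (10/11)·R1: [0, -20/11, 18/11, 20/11]
R3 ← R3 + (4/11)·R1: [0, -80/11, 72/11, 80/11]
R3 ← R3 − (4)·R2: [0, 0, 0, 0]
2 nonzero rows, so the 3 vectors span a space of dimension 2.
Since 2 < 3, the vectors are linearly dependent.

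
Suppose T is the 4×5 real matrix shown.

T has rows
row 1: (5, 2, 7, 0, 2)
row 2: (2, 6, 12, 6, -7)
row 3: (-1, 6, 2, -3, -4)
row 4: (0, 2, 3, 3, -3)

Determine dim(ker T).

Row reduce to echelon form.
R2 ← R2 − (2/5)·R1: [0, 26/5, 46/5, 6, -39/5]
R3 ← R3 + (1/5)·R1: [0, 32/5, 17/5, -3, -18/5]
R3 ← R3 − (16/13)·R2: [0, 0, -103/13, -135/13, 6]
R4 ← R4 − (5/13)·R2: [0, 0, -7/13, 9/13, 0]
R4 ← R4 − (7/103)·R3: [0, 0, 0, 144/103, -42/103]
4 nonzero rows, so rank(T) = 4.
T has 5 columns; by rank–nullity, nullity = 5 − 4 = 1.

1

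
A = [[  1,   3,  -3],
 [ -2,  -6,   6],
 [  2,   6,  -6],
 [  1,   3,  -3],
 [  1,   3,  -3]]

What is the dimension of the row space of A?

Row reduce to echelon form.
R2 ← R2 + (2)·R1: [0, 0, 0]
R3 ← R3 − (2)·R1: [0, 0, 0]
R4 ← R4 − R1: [0, 0, 0]
R5 ← R5 − R1: [0, 0, 0]
Echelon form has 1 nonzero row, so rank(A) = 1.
The row space has dimension equal to the rank: 1.

1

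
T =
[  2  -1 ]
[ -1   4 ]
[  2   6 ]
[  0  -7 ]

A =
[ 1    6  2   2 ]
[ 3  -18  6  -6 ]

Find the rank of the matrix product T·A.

2

First compute TA:
[[ -1,  30,  -2,  10],
 [ 11, -78,  22, -26],
 [ 20, -96,  40, -32],
 [-21, 126, -42,  42]]
Now row reduce the product.
R2 ← R2 + (11)·R1: [0, 252, 0, 84]
R3 ← R3 + (20)·R1: [0, 504, 0, 168]
R4 ← R4 − (21)·R1: [0, -504, 0, -168]
R3 ← R3 − (2)·R2: [0, 0, 0, 0]
R4 ← R4 + (2)·R2: [0, 0, 0, 0]
2 nonzero rows, so rank(TA) = 2.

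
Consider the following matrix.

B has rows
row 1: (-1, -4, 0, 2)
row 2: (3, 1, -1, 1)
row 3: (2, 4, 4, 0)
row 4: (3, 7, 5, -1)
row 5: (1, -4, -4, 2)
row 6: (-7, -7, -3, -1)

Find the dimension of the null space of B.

Row reduce to echelon form.
R2 ← R2 + (3)·R1: [0, -11, -1, 7]
R3 ← R3 + (2)·R1: [0, -4, 4, 4]
R4 ← R4 + (3)·R1: [0, -5, 5, 5]
R5 ← R5 + R1: [0, -8, -4, 4]
R6 ← R6 − (7)·R1: [0, 21, -3, -15]
R3 ← R3 − (4/11)·R2: [0, 0, 48/11, 16/11]
R4 ← R4 − (5/11)·R2: [0, 0, 60/11, 20/11]
R5 ← R5 − (8/11)·R2: [0, 0, -36/11, -12/11]
R6 ← R6 + (21/11)·R2: [0, 0, -54/11, -18/11]
R4 ← R4 − (5/4)·R3: [0, 0, 0, 0]
R5 ← R5 + (3/4)·R3: [0, 0, 0, 0]
R6 ← R6 + (9/8)·R3: [0, 0, 0, 0]
3 nonzero rows, so rank(B) = 3.
B has 4 columns; by rank–nullity, nullity = 4 − 3 = 1.

1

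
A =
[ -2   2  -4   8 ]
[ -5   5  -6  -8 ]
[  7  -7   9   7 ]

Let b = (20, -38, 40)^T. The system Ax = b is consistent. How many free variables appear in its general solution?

Row reduce the augmented matrix [A | b].
R2 ← R2 − (5/2)·R1: [0, 0, 4, -28, -88]
R3 ← R3 + (7/2)·R1: [0, 0, -5, 35, 110]
R3 ← R3 + (5/4)·R2: [0, 0, 0, 0, 0]
The echelon form has 2 nonzero rows, and every pivot lies in the first 4 columns, so rank(A) = rank([A|b]) = 2.
The system is consistent.
Free variables = (unknowns) − (rank) = 4 − 2 = 2.

2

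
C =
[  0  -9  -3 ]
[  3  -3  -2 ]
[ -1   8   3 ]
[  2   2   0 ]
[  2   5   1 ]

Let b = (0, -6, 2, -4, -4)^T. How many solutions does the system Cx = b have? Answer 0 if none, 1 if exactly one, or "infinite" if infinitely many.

infinite

Row reduce the augmented matrix [C | b].
Swap R1 ↔ R2
R3 ← R3 + (1/3)·R1: [0, 7, 7/3, 0]
R4 ← R4 − (2/3)·R1: [0, 4, 4/3, 0]
R5 ← R5 − (2/3)·R1: [0, 7, 7/3, 0]
R3 ← R3 + (7/9)·R2: [0, 0, 0, 0]
R4 ← R4 + (4/9)·R2: [0, 0, 0, 0]
R5 ← R5 + (7/9)·R2: [0, 0, 0, 0]
The echelon form has 2 nonzero rows, and every pivot lies in the first 3 columns, so rank(C) = rank([C|b]) = 2.
The system is consistent.
rank = 2 < 3 unknowns, so there are infinitely many solutions.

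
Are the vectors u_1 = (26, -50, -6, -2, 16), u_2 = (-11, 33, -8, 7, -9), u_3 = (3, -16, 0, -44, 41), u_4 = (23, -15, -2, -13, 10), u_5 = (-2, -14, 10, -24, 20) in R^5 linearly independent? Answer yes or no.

Form the matrix with these vectors as rows and row reduce.
R2 ← R2 + (11/26)·R1: [0, 154/13, -137/13, 80/13, -29/13]
R3 ← R3 − (3/26)·R1: [0, -133/13, 9/13, -569/13, 509/13]
R4 ← R4 − (23/26)·R1: [0, 380/13, 43/13, -146/13, -54/13]
R5 ← R5 + (1/13)·R1: [0, -232/13, 124/13, -314/13, 276/13]
R3 ← R3 + (19/22)·R2: [0, 0, -185/22, -423/11, 819/22]
R4 ← R4 − (190/77)·R2: [0, 0, 2257/77, -2034/77, 104/77]
R5 ← R5 + (116/77)·R2: [0, 0, -488/77, -1146/77, 1376/77]
R4 ← R4 + (122/35)·R3: [0, 0, 0, -5616/35, 4589/35]
R5 ← R5 − (976/1295)·R3: [0, 0, 0, 18258/1295, -13192/1295]
R5 ← R5 + (3043/34632)·R4: [0, 0, 0, 0, 3553/2664]
5 nonzero rows, so the 5 vectors span a space of dimension 5.
Since 5 = 5, the vectors are linearly independent.

yes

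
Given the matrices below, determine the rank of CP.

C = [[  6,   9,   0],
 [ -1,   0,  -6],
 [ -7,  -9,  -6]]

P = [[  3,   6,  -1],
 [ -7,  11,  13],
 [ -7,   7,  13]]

2

First compute CP:
[[-45, 135, 111],
 [ 39, -48, -77],
 [ 84, -183, -188]]
Now row reduce the product.
R2 ← R2 + (13/15)·R1: [0, 69, 96/5]
R3 ← R3 + (28/15)·R1: [0, 69, 96/5]
R3 ← R3 − R2: [0, 0, 0]
2 nonzero rows, so rank(CP) = 2.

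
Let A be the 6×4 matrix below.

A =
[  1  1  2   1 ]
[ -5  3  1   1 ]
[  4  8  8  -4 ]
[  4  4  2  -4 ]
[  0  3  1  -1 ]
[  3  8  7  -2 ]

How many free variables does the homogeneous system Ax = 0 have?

Row reduce to echelon form.
R2 ← R2 + (5)·R1: [0, 8, 11, 6]
R3 ← R3 − (4)·R1: [0, 4, 0, -8]
R4 ← R4 − (4)·R1: [0, 0, -6, -8]
R6 ← R6 − (3)·R1: [0, 5, 1, -5]
R3 ← R3 − (1/2)·R2: [0, 0, -11/2, -11]
R5 ← R5 − (3/8)·R2: [0, 0, -25/8, -13/4]
R6 ← R6 − (5/8)·R2: [0, 0, -47/8, -35/4]
R4 ← R4 − (12/11)·R3: [0, 0, 0, 4]
R5 ← R5 − (25/44)·R3: [0, 0, 0, 3]
R6 ← R6 − (47/44)·R3: [0, 0, 0, 3]
R5 ← R5 − (3/4)·R4: [0, 0, 0, 0]
R6 ← R6 − (3/4)·R4: [0, 0, 0, 0]
4 nonzero rows, so rank(A) = 4.
A has 4 columns; by rank–nullity, nullity = 4 − 4 = 0.

0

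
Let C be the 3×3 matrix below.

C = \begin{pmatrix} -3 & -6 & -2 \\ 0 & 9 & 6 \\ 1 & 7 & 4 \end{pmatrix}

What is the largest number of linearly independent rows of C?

Row reduce to echelon form.
R3 ← R3 + (1/3)·R1: [0, 5, 10/3]
R3 ← R3 − (5/9)·R2: [0, 0, 0]
Echelon form has 2 nonzero rows, so rank(C) = 2.
The rank gives the maximum number of linearly independent rows: 2.

2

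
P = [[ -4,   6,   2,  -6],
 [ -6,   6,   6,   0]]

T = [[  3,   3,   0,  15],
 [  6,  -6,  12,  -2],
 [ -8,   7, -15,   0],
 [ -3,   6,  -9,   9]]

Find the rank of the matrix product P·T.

First compute PT:
[[ 26, -70,  96, -126],
 [-30, -12, -18, -102]]
Now row reduce the product.
R2 ← R2 + (15/13)·R1: [0, -1206/13, 1206/13, -3216/13]
2 nonzero rows, so rank(PT) = 2.

2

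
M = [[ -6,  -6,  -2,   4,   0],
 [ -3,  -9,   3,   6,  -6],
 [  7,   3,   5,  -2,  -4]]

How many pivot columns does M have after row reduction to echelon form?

Row reduce to echelon form.
R2 ← R2 − (1/2)·R1: [0, -6, 4, 4, -6]
R3 ← R3 + (7/6)·R1: [0, -4, 8/3, 8/3, -4]
R3 ← R3 − (2/3)·R2: [0, 0, 0, 0, 0]
Echelon form has 2 nonzero rows, so rank(M) = 2.
Each nonzero row contributes one pivot column: 2 pivot columns.

2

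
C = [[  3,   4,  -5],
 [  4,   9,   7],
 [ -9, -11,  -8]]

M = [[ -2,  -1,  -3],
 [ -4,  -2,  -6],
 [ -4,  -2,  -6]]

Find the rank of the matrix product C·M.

1

First compute CM:
[[ -2,  -1,  -3],
 [-72, -36, -108],
 [ 94,  47, 141]]
Now row reduce the product.
R2 ← R2 − (36)·R1: [0, 0, 0]
R3 ← R3 + (47)·R1: [0, 0, 0]
1 nonzero row, so rank(CM) = 1.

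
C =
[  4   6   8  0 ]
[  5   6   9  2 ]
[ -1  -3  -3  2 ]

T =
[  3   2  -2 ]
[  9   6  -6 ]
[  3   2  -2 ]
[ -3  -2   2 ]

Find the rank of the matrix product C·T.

First compute CT:
[[ 90,  60, -60],
 [ 90,  60, -60],
 [-45, -30,  30]]
Now row reduce the product.
R2 ← R2 − R1: [0, 0, 0]
R3 ← R3 + (1/2)·R1: [0, 0, 0]
1 nonzero row, so rank(CT) = 1.

1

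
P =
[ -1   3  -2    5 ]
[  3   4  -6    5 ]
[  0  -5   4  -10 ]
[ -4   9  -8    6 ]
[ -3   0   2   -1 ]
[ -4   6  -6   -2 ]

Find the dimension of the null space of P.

0

Row reduce to echelon form.
R2 ← R2 + (3)·R1: [0, 13, -12, 20]
R4 ← R4 − (4)·R1: [0, -3, 0, -14]
R5 ← R5 − (3)·R1: [0, -9, 8, -16]
R6 ← R6 − (4)·R1: [0, -6, 2, -22]
R3 ← R3 + (5/13)·R2: [0, 0, -8/13, -30/13]
R4 ← R4 + (3/13)·R2: [0, 0, -36/13, -122/13]
R5 ← R5 + (9/13)·R2: [0, 0, -4/13, -28/13]
R6 ← R6 + (6/13)·R2: [0, 0, -46/13, -166/13]
R4 ← R4 − (9/2)·R3: [0, 0, 0, 1]
R5 ← R5 − (1/2)·R3: [0, 0, 0, -1]
R6 ← R6 − (23/4)·R3: [0, 0, 0, 1/2]
R5 ← R5 + R4: [0, 0, 0, 0]
R6 ← R6 − (1/2)·R4: [0, 0, 0, 0]
4 nonzero rows, so rank(P) = 4.
P has 4 columns; by rank–nullity, nullity = 4 − 4 = 0.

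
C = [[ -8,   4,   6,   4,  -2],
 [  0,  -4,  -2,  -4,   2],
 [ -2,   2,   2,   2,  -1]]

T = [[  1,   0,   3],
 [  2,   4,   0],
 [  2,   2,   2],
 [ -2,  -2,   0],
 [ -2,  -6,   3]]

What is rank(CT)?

2

First compute CT:
[[  8,  32, -18],
 [ -8, -24,   2],
 [  4,  14,  -5]]
Now row reduce the product.
R2 ← R2 + R1: [0, 8, -16]
R3 ← R3 − (1/2)·R1: [0, -2, 4]
R3 ← R3 + (1/4)·R2: [0, 0, 0]
2 nonzero rows, so rank(CT) = 2.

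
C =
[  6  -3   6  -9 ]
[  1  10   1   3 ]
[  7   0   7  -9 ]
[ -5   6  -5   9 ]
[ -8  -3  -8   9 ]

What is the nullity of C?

Row reduce to echelon form.
R2 ← R2 − (1/6)·R1: [0, 21/2, 0, 9/2]
R3 ← R3 − (7/6)·R1: [0, 7/2, 0, 3/2]
R4 ← R4 + (5/6)·R1: [0, 7/2, 0, 3/2]
R5 ← R5 + (4/3)·R1: [0, -7, 0, -3]
R3 ← R3 − (1/3)·R2: [0, 0, 0, 0]
R4 ← R4 − (1/3)·R2: [0, 0, 0, 0]
R5 ← R5 + (2/3)·R2: [0, 0, 0, 0]
2 nonzero rows, so rank(C) = 2.
C has 4 columns; by rank–nullity, nullity = 4 − 2 = 2.

2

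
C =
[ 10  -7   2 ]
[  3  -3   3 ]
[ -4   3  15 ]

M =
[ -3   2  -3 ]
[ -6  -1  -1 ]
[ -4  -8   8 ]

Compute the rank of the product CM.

3

First compute CM:
[[  4,  11,  -7],
 [ -3, -15,  18],
 [-66, -131, 129]]
Now row reduce the product.
R2 ← R2 + (3/4)·R1: [0, -27/4, 51/4]
R3 ← R3 + (33/2)·R1: [0, 101/2, 27/2]
R3 ← R3 + (202/27)·R2: [0, 0, 980/9]
3 nonzero rows, so rank(CM) = 3.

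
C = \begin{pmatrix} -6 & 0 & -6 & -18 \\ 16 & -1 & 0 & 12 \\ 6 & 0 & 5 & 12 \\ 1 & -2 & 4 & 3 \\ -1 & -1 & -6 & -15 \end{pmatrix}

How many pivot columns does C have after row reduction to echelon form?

4

Row reduce to echelon form.
R2 ← R2 + (8/3)·R1: [0, -1, -16, -36]
R3 ← R3 + R1: [0, 0, -1, -6]
R4 ← R4 + (1/6)·R1: [0, -2, 3, 0]
R5 ← R5 − (1/6)·R1: [0, -1, -5, -12]
R4 ← R4 − (2)·R2: [0, 0, 35, 72]
R5 ← R5 − R2: [0, 0, 11, 24]
R4 ← R4 + (35)·R3: [0, 0, 0, -138]
R5 ← R5 + (11)·R3: [0, 0, 0, -42]
R5 ← R5 − (7/23)·R4: [0, 0, 0, 0]
Echelon form has 4 nonzero rows, so rank(C) = 4.
Each nonzero row contributes one pivot column: 4 pivot columns.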